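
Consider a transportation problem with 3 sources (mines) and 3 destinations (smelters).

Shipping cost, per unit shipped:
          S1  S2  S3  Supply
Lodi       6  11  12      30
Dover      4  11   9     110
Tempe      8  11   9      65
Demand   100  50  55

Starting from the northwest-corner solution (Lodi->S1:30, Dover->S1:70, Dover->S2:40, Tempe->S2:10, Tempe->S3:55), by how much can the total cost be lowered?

Current plan cost = 30·6 + 70·4 + 40·11 + 10·11 + 55·9 = 1505.
Optimal plan:
  Lodi to S2: 30 × 11 = 330
  Dover to S1: 100 × 4 = 400
  Dover to S3: 10 × 9 = 90
  Tempe to S2: 20 × 11 = 220
  Tempe to S3: 45 × 9 = 405
Optimal cost = 1445.
Saving = 1505 − 1445 = 60.

60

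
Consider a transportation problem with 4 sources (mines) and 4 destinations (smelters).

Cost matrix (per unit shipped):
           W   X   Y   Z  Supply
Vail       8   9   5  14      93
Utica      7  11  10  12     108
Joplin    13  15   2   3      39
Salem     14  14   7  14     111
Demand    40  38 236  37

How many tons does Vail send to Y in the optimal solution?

93

Optimal shipments:
  Vail→Y: 93 × 5 = 465
  Utica→W: 40 × 7 = 280
  Utica→X: 38 × 11 = 418
  Utica→Y: 30 × 10 = 300
  Joplin→Y: 2 × 2 = 4
  Joplin→Z: 37 × 3 = 111
  Salem→Y: 111 × 7 = 777
Total cost = 2355.
So Vail→Y carries 93 tons.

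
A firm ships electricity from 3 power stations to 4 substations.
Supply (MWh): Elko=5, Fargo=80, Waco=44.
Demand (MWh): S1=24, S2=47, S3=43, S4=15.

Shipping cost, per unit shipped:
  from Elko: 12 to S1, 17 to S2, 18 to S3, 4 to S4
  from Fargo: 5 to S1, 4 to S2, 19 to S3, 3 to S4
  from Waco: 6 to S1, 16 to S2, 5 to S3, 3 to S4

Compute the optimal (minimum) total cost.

An optimal shipping plan:
  Elko–S4: 5 MWh
  Fargo–S1: 24 MWh
  Fargo–S2: 47 MWh
  Fargo–S4: 9 MWh
  Waco–S3: 43 MWh
  Waco–S4: 1 MWh
Total cost = 573.
(Supply check: Elko ships 5; Fargo ships 80; Waco ships 44.)

573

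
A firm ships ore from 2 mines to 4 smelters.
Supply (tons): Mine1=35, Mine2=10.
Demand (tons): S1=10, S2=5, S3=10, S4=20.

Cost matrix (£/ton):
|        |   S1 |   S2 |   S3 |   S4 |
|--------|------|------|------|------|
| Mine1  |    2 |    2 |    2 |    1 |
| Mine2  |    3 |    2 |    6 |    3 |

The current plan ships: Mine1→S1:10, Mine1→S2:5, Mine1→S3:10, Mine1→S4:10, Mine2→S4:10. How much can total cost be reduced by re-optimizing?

15

Current plan cost = 10·2 + 5·2 + 10·2 + 10·1 + 10·3 = £90.
Optimal plan:
  Mine1->S1: 5 × £2 = £10
  Mine1->S3: 10 × £2 = £20
  Mine1->S4: 20 × £1 = £20
  Mine2->S1: 5 × £3 = £15
  Mine2->S2: 5 × £2 = £10
Optimal cost = £75.
Saving = 90 − 75 = £15.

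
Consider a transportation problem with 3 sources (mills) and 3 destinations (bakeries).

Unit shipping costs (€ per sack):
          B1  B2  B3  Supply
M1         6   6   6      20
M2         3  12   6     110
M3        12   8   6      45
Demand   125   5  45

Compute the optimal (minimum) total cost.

720

An optimal shipping plan:
  M1→B1: 15 × €6 = €90
  M1→B2: 5 × €6 = €30
  M2→B1: 110 × €3 = €330
  M3→B3: 45 × €6 = €270
Total = 90 + 30 + 330 + 270 = €720.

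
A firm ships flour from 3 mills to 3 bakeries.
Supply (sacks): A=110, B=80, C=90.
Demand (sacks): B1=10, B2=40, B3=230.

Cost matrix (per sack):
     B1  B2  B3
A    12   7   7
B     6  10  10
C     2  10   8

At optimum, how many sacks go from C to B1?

10

Optimal shipments:
  A–B3: 110 × 7 = 770
  B–B2: 40 × 10 = 400
  B–B3: 40 × 10 = 400
  C–B1: 10 × 2 = 20
  C–B3: 80 × 8 = 640
Total cost = 2230.
So C→B1 carries 10 sacks.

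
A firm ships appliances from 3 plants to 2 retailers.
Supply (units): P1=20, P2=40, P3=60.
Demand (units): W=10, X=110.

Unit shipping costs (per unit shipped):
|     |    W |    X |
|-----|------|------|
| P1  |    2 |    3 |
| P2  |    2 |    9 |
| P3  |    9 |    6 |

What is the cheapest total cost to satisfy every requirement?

Optimal allocation:
  P1–X: 20 × 3 = 60
  P2–W: 10 × 2 = 20
  P2–X: 30 × 9 = 270
  P3–X: 60 × 6 = 360
Total = 60 + 20 + 270 + 360 = 710.

710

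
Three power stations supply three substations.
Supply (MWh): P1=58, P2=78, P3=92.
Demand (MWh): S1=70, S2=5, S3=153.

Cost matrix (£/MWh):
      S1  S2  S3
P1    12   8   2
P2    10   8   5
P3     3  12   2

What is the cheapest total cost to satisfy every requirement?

775

One minimum-cost allocation:
  P1 to S3: 58 × £2 = £116
  P2 to S2: 5 × £8 = £40
  P2 to S3: 73 × £5 = £365
  P3 to S1: 70 × £3 = £210
  P3 to S3: 22 × £2 = £44
Total = 116 + 40 + 365 + 210 + 44 = £775.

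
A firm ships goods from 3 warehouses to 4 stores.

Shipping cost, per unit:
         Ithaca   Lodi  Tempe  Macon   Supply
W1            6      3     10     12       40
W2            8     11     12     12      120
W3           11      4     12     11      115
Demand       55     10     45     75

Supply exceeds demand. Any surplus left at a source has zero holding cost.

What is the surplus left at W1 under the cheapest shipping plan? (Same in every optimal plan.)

An optimal plan:
  W1–Tempe: 40 × 10 = 400
  W2–Ithaca: 55 × 8 = 440
  W3–Lodi: 10 × 4 = 40
  W3–Tempe: 5 × 12 = 60
  W3–Macon: 75 × 11 = 825
Total cost = 1765.
W1 ships 40 of its 40, leaving 0.

0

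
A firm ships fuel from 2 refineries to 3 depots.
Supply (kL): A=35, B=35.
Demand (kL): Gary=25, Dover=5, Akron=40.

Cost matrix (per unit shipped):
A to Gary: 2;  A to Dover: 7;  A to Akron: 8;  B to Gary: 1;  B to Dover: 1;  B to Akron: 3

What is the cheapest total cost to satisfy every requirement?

225

One minimum-cost allocation:
  A->Gary: 25 kL
  A->Akron: 10 kL
  B->Dover: 5 kL
  B->Akron: 30 kL
Total cost = 225.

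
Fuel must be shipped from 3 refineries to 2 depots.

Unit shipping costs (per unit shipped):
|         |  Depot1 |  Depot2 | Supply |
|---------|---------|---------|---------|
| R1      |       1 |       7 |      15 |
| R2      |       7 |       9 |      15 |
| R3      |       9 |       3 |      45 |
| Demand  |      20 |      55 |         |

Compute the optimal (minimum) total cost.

Optimal allocation:
  R1→Depot1: 15 × 1 = 15
  R2→Depot1: 5 × 7 = 35
  R2→Depot2: 10 × 9 = 90
  R3→Depot2: 45 × 3 = 135
Total = 15 + 35 + 90 + 135 = 275.

275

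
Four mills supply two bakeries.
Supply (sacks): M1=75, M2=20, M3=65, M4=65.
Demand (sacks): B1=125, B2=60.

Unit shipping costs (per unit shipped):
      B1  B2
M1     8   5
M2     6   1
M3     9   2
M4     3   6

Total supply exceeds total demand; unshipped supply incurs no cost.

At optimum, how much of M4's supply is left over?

Minimum-cost shipments:
  M1 to B1: 40 sacks
  M2 to B1: 20 sacks
  M3 to B2: 60 sacks
  M4 to B1: 65 sacks
Total cost = 755.
M4 ships 65 of its 65, leaving 0.

0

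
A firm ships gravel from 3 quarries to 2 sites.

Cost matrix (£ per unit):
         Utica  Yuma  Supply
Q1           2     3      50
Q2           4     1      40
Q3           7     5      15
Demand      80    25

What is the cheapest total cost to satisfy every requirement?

290

An optimal shipping plan:
  Q1->Utica: 50 × £2 = £100
  Q2->Utica: 15 × £4 = £60
  Q2->Yuma: 25 × £1 = £25
  Q3->Utica: 15 × £7 = £105
Total = 100 + 60 + 25 + 105 = £290.
(Supply check: Q1 ships 50; Q2 ships 40; Q3 ships 15.)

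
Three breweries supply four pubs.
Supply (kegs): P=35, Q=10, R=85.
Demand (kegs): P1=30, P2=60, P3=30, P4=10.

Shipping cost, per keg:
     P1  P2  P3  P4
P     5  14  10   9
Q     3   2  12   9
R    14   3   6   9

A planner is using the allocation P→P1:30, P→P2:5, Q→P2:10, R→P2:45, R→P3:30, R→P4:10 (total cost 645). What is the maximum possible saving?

Current plan cost = 30·5 + 5·14 + 10·2 + 45·3 + 30·6 + 10·9 = 645.
Optimal plan:
  P–P1: 25 kegs
  P–P4: 10 kegs
  Q–P1: 5 kegs
  Q–P2: 5 kegs
  R–P2: 55 kegs
  R–P3: 30 kegs
Optimal cost = 585.
Saving = 645 − 585 = 60.

60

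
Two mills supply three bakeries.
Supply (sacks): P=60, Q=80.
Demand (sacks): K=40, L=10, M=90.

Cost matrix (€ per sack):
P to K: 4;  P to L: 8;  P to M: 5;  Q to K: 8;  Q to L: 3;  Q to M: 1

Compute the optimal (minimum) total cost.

Optimal allocation:
  P to K: 40 × €4 = €160
  P to M: 20 × €5 = €100
  Q to L: 10 × €3 = €30
  Q to M: 70 × €1 = €70
Total = 160 + 100 + 30 + 70 = €360.
(Supply check: P ships 60; Q ships 80.)

360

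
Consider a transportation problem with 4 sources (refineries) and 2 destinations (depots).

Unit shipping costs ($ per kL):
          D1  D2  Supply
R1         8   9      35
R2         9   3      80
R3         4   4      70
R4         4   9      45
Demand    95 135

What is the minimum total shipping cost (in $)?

An optimal shipping plan:
  R1→D1: 35 × $8 = $280
  R2→D2: 80 × $3 = $240
  R3→D1: 15 × $4 = $60
  R3→D2: 55 × $4 = $220
  R4→D1: 45 × $4 = $180
Total = 280 + 240 + 60 + 220 + 180 = $980.
(Supply check: R1 ships 35; R2 ships 80; R3 ships 70; R4 ships 45.)

980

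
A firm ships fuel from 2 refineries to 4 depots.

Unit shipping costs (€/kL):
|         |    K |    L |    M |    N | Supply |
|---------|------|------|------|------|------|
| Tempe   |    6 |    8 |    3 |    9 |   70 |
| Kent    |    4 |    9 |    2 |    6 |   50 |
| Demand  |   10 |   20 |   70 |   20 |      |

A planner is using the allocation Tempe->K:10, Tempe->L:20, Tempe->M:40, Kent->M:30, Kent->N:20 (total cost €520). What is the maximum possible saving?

10

Current plan cost = 10·6 + 20·8 + 40·3 + 30·2 + 20·6 = €520.
Optimal plan:
  Tempe->L: 20 × €8 = €160
  Tempe->M: 50 × €3 = €150
  Kent->K: 10 × €4 = €40
  Kent->M: 20 × €2 = €40
  Kent->N: 20 × €6 = €120
Optimal cost = €510.
Saving = 520 − 510 = €10.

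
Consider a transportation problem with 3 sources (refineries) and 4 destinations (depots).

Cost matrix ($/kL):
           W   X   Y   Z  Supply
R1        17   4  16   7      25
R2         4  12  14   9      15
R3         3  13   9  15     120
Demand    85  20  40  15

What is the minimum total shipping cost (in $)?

One minimum-cost allocation:
  R1 to X: 20 kL
  R1 to Z: 5 kL
  R2 to W: 5 kL
  R2 to Z: 10 kL
  R3 to W: 80 kL
  R3 to Y: 40 kL
Total cost = $825.

825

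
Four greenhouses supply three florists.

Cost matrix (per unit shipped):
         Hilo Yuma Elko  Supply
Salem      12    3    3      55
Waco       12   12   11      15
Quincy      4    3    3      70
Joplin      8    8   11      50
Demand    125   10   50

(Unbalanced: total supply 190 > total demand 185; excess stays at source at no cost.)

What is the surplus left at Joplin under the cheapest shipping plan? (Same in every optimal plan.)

0

Minimum-cost shipments:
  Salem–Yuma: 10 × 3 = 30
  Salem–Elko: 45 × 3 = 135
  Waco–Hilo: 10 × 12 = 120
  Quincy–Hilo: 65 × 4 = 260
  Quincy–Elko: 5 × 3 = 15
  Joplin–Hilo: 50 × 8 = 400
Total cost = 960.
Joplin ships 50 of its 50, leaving 0.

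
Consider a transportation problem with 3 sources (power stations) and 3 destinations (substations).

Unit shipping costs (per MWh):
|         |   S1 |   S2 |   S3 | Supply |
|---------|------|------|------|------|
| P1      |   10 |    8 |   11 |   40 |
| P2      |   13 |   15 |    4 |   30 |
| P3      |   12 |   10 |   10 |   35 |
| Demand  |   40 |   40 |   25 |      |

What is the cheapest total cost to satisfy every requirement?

905

One minimum-cost allocation:
  P1->S2: 40 × 8 = 320
  P2->S1: 5 × 13 = 65
  P2->S3: 25 × 4 = 100
  P3->S1: 35 × 12 = 420
Total = 320 + 65 + 100 + 420 = 905.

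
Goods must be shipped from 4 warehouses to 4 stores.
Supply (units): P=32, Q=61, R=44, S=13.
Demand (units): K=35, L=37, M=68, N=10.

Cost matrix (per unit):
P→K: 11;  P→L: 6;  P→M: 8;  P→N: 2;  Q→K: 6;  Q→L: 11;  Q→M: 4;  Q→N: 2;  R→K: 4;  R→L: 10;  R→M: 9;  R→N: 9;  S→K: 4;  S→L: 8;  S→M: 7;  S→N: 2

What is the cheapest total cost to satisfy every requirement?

703

An optimal shipping plan:
  P→L: 32 × 6 = 192
  Q→M: 61 × 4 = 244
  R→K: 35 × 4 = 140
  R→L: 2 × 10 = 20
  R→M: 7 × 9 = 63
  S→L: 3 × 8 = 24
  S→N: 10 × 2 = 20
Total = 192 + 244 + 140 + 20 + 63 + 24 + 20 = 703.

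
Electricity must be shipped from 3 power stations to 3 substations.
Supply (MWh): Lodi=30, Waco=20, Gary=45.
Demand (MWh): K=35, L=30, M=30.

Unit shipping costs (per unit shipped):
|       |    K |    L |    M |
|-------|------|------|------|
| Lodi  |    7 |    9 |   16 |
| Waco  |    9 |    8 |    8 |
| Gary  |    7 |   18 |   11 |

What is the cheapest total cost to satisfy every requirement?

785

Optimal allocation:
  Lodi to L: 30 MWh
  Waco to M: 20 MWh
  Gary to K: 35 MWh
  Gary to M: 10 MWh
Total cost = 785.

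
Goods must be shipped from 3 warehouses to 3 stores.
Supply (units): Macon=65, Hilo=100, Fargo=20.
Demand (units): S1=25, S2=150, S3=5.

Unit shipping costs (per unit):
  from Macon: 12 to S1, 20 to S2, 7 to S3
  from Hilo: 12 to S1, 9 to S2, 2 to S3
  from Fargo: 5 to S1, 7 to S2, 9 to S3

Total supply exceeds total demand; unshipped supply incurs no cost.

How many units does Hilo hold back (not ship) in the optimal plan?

An optimal plan:
  Macon to S1: 25 × 12 = 300
  Macon to S2: 30 × 20 = 600
  Macon to S3: 5 × 7 = 35
  Hilo to S2: 100 × 9 = 900
  Fargo to S2: 20 × 7 = 140
Total cost = 1975.
Hilo ships 100 of its 100, leaving 0.

0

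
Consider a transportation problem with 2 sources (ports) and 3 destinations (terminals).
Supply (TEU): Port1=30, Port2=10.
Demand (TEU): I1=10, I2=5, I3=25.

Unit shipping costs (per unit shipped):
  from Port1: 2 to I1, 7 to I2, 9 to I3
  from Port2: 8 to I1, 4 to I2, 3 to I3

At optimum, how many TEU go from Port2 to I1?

The minimum-cost plan:
  Port1–I1: 10 × 2 = 20
  Port1–I2: 5 × 7 = 35
  Port1–I3: 15 × 9 = 135
  Port2–I3: 10 × 3 = 30
Total cost = 220.
The route Port2→I1 is not used.

0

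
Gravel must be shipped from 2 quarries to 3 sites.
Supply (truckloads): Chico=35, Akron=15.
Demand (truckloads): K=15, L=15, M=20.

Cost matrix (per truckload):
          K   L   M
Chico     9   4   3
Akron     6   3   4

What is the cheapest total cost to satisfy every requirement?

An optimal shipping plan:
  Chico->L: 15 × 4 = 60
  Chico->M: 20 × 3 = 60
  Akron->K: 15 × 6 = 90
Total = 60 + 60 + 90 = 210.

210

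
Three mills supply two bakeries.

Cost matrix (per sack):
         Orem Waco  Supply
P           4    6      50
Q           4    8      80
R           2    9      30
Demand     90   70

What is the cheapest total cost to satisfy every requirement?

A cheapest plan:
  P→Waco: 50 × 6 = 300
  Q→Orem: 60 × 4 = 240
  Q→Waco: 20 × 8 = 160
  R→Orem: 30 × 2 = 60
Total = 300 + 240 + 160 + 60 = 760.

760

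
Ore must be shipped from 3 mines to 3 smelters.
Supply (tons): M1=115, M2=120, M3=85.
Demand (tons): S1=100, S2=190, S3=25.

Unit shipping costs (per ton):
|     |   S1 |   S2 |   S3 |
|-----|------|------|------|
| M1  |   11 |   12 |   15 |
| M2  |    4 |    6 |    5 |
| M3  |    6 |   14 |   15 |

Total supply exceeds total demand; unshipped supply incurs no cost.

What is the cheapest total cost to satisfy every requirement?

2495

An optimal shipping plan:
  M1 to S2: 110 × 12 = 1320
  M2 to S1: 15 × 4 = 60
  M2 to S2: 80 × 6 = 480
  M2 to S3: 25 × 5 = 125
  M3 to S1: 85 × 6 = 510
Total = 1320 + 60 + 480 + 125 + 510 = 2495.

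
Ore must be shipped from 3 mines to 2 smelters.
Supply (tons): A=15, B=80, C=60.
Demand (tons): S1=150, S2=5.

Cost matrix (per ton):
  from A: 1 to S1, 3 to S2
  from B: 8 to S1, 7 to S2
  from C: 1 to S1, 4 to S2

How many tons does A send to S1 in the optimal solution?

15

Solving gives:
  A->S1: 15 × 1 = 15
  B->S1: 75 × 8 = 600
  B->S2: 5 × 7 = 35
  C->S1: 60 × 1 = 60
Total cost = 710.
So A→S1 carries 15 tons.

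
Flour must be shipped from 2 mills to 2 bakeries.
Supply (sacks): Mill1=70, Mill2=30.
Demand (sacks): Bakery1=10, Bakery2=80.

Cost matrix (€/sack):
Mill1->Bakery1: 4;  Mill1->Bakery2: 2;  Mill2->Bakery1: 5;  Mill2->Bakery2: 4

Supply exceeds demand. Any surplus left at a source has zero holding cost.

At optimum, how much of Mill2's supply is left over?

10

Minimum-cost shipments:
  Mill1–Bakery2: 70 × €2 = €140
  Mill2–Bakery1: 10 × €5 = €50
  Mill2–Bakery2: 10 × €4 = €40
Total cost = €230.
Mill2 ships 20 of its 30, leaving 10.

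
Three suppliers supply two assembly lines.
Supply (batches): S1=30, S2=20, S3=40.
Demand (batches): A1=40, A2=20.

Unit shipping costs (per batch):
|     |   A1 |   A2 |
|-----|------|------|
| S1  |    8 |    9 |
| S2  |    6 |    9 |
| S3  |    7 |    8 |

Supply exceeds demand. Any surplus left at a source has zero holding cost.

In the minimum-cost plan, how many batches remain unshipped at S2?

An optimal plan:
  S2->A1: 20 × 6 = 120
  S3->A1: 20 × 7 = 140
  S3->A2: 20 × 8 = 160
Total cost = 420.
S2 ships 20 of its 20, leaving 0.

0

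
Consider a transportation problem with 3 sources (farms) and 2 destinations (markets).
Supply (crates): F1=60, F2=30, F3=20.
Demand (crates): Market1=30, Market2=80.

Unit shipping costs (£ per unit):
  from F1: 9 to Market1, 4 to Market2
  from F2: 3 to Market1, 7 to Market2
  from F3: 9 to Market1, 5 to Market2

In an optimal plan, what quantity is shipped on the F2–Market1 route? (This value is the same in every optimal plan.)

Solving gives:
  F1→Market2: 60 × £4 = £240
  F2→Market1: 30 × £3 = £90
  F3→Market2: 20 × £5 = £100
Total cost = £430.
So F2→Market1 carries 30 crates.

30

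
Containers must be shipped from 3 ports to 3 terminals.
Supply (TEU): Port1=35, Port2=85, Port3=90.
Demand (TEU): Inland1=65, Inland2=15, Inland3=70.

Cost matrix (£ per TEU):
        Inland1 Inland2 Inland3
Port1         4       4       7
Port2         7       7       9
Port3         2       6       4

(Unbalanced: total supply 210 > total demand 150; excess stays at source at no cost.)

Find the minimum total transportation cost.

Optimal allocation:
  Port1->Inland1: 20 × £4 = £80
  Port1->Inland2: 15 × £4 = £60
  Port2->Inland1: 25 × £7 = £175
  Port3->Inland1: 20 × £2 = £40
  Port3->Inland3: 70 × £4 = £280
Total = 80 + 60 + 175 + 40 + 280 = £635.

635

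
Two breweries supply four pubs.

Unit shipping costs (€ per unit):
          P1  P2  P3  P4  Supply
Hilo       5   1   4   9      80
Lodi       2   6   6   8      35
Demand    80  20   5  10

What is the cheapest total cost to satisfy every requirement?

An optimal shipping plan:
  Hilo to P1: 45 × €5 = €225
  Hilo to P2: 20 × €1 = €20
  Hilo to P3: 5 × €4 = €20
  Hilo to P4: 10 × €9 = €90
  Lodi to P1: 35 × €2 = €70
Total = 225 + 20 + 20 + 90 + 70 = €425.
(Supply check: Hilo ships 80; Lodi ships 35.)

425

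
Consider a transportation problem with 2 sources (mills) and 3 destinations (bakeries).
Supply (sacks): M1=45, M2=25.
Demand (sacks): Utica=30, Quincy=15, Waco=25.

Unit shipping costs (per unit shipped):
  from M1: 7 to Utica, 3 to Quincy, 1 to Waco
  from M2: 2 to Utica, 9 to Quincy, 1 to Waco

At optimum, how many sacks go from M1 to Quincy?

15

Solving gives:
  M1→Utica: 5 × 7 = 35
  M1→Quincy: 15 × 3 = 45
  M1→Waco: 25 × 1 = 25
  M2→Utica: 25 × 2 = 50
Total cost = 155.
So M1→Quincy carries 15 sacks.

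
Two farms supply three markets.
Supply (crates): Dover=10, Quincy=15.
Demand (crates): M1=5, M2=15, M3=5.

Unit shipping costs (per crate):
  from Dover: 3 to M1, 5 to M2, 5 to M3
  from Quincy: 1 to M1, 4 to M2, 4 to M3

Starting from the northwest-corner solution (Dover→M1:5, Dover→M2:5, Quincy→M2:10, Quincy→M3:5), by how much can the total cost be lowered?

5

Current plan cost = 5·3 + 5·5 + 10·4 + 5·4 = 100.
Optimal plan:
  Dover–M2: 5 × 5 = 25
  Dover–M3: 5 × 5 = 25
  Quincy–M1: 5 × 1 = 5
  Quincy–M2: 10 × 4 = 40
Optimal cost = 95.
Saving = 100 − 95 = 5.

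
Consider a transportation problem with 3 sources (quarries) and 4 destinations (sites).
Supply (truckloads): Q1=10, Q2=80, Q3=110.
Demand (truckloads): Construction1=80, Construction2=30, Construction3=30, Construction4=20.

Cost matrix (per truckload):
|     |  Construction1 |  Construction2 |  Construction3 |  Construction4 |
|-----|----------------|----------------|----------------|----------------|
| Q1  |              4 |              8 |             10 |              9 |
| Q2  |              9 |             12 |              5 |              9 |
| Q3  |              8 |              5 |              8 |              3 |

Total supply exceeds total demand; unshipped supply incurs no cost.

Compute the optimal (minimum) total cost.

Optimal allocation:
  Q1–Construction1: 10 × 4 = 40
  Q2–Construction1: 10 × 9 = 90
  Q2–Construction3: 30 × 5 = 150
  Q3–Construction1: 60 × 8 = 480
  Q3–Construction2: 30 × 5 = 150
  Q3–Construction4: 20 × 3 = 60
Total = 40 + 90 + 150 + 480 + 150 + 60 = 970.

970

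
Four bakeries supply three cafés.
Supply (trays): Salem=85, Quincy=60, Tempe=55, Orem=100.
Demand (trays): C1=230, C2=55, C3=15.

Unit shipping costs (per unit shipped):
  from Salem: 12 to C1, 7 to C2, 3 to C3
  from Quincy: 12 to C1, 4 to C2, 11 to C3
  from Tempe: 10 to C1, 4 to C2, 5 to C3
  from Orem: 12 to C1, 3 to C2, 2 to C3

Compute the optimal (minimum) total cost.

Optimal allocation:
  Salem to C1: 85 trays
  Quincy to C1: 60 trays
  Tempe to C1: 55 trays
  Orem to C1: 30 trays
  Orem to C2: 55 trays
  Orem to C3: 15 trays
Total cost = 2845.

2845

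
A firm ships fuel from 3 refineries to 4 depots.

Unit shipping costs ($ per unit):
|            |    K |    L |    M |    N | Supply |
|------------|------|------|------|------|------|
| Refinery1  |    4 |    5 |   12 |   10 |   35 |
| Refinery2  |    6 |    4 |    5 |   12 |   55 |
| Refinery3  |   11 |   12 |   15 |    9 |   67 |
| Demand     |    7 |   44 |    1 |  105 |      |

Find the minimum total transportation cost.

One minimum-cost allocation:
  Refinery1→N: 35 × $10 = $350
  Refinery2→K: 7 × $6 = $42
  Refinery2→L: 44 × $4 = $176
  Refinery2→M: 1 × $5 = $5
  Refinery2→N: 3 × $12 = $36
  Refinery3→N: 67 × $9 = $603
Total = 350 + 42 + 176 + 5 + 36 + 603 = $1212.
(Supply check: Refinery1 ships 35; Refinery2 ships 55; Refinery3 ships 67.)

1212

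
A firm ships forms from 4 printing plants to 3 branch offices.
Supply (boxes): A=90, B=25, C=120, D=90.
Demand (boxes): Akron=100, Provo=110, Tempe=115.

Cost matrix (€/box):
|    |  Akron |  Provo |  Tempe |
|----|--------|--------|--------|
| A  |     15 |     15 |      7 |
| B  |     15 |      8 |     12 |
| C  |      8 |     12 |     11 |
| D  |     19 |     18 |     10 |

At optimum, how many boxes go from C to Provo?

Optimal shipments:
  A->Provo: 65 × €15 = €975
  A->Tempe: 25 × €7 = €175
  B->Provo: 25 × €8 = €200
  C->Akron: 100 × €8 = €800
  C->Provo: 20 × €12 = €240
  D->Tempe: 90 × €10 = €900
Total cost = €3290.
So C→Provo carries 20 boxes.

20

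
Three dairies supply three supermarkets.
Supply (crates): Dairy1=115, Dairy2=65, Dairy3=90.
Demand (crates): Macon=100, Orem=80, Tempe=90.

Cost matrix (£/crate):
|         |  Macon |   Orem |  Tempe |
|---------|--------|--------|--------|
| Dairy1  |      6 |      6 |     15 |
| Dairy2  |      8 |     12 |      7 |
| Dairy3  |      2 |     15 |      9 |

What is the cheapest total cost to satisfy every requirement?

1500

An optimal shipping plan:
  Dairy1→Macon: 35 × £6 = £210
  Dairy1→Orem: 80 × £6 = £480
  Dairy2→Tempe: 65 × £7 = £455
  Dairy3→Macon: 65 × £2 = £130
  Dairy3→Tempe: 25 × £9 = £225
Total = 210 + 480 + 455 + 130 + 225 = £1500.
(Supply check: Dairy1 ships 115; Dairy2 ships 65; Dairy3 ships 90.)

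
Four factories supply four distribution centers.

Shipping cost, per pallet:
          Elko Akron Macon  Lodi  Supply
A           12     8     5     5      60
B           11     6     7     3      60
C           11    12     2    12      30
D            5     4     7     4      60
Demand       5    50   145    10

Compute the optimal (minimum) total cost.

1000

An optimal shipping plan:
  A to Macon: 60 × 5 = 300
  B to Macon: 50 × 7 = 350
  B to Lodi: 10 × 3 = 30
  C to Macon: 30 × 2 = 60
  D to Elko: 5 × 5 = 25
  D to Akron: 50 × 4 = 200
  D to Macon: 5 × 7 = 35
Total = 300 + 350 + 30 + 60 + 25 + 200 + 35 = 1000.
(Supply check: A ships 60; B ships 60; C ships 30; D ships 60.)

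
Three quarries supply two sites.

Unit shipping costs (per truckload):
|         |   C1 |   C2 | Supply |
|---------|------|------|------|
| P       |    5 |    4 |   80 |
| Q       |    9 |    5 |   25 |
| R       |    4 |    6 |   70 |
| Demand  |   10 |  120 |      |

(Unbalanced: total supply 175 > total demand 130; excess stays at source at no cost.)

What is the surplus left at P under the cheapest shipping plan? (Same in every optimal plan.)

Minimum-cost shipments:
  P->C2: 80 × 4 = 320
  Q->C2: 25 × 5 = 125
  R->C1: 10 × 4 = 40
  R->C2: 15 × 6 = 90
Total cost = 575.
P ships 80 of its 80, leaving 0.

0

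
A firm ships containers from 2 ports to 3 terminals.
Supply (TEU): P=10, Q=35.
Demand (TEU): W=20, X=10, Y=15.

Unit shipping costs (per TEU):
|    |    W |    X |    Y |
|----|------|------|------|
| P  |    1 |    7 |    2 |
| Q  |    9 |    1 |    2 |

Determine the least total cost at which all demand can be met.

140

A cheapest plan:
  P to W: 10 TEU
  Q to W: 10 TEU
  Q to X: 10 TEU
  Q to Y: 15 TEU
Total cost = 140.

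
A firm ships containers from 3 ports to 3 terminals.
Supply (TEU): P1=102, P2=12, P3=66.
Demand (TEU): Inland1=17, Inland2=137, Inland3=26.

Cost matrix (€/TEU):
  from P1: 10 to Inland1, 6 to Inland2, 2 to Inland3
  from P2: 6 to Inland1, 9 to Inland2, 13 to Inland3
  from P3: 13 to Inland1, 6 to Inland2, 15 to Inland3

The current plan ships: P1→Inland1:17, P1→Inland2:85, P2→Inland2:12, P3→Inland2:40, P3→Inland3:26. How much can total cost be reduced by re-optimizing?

Current plan cost = 17·10 + 85·6 + 12·9 + 40·6 + 26·15 = €1418.
Optimal plan:
  P1->Inland1: 5 × €10 = €50
  P1->Inland2: 71 × €6 = €426
  P1->Inland3: 26 × €2 = €52
  P2->Inland1: 12 × €6 = €72
  P3->Inland2: 66 × €6 = €396
Optimal cost = €996.
Saving = 1418 − 996 = €422.

422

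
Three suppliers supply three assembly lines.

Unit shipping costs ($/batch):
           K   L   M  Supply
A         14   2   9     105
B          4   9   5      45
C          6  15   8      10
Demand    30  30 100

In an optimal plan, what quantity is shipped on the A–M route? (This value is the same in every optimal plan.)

75

The minimum-cost plan:
  A–L: 30 × $2 = $60
  A–M: 75 × $9 = $675
  B–K: 20 × $4 = $80
  B–M: 25 × $5 = $125
  C–K: 10 × $6 = $60
Total cost = $1000.
So A→M carries 75 batches.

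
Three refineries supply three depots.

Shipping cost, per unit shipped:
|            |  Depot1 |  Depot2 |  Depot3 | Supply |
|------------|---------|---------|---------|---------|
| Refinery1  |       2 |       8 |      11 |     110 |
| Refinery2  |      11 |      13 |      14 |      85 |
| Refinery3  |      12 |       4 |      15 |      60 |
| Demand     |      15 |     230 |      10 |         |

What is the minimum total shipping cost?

One minimum-cost allocation:
  Refinery1→Depot1: 15 kL
  Refinery1→Depot2: 95 kL
  Refinery2→Depot2: 75 kL
  Refinery2→Depot3: 10 kL
  Refinery3→Depot2: 60 kL
Total cost = 2145.

2145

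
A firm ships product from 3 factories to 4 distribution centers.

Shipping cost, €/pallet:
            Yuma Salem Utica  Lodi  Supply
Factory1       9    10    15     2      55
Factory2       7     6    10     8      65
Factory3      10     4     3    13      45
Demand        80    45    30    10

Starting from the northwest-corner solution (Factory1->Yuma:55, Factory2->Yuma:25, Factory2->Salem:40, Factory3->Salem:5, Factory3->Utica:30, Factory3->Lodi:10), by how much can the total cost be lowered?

150

Current plan cost = 55·9 + 25·7 + 40·6 + 5·4 + 30·3 + 10·13 = €1150.
Optimal plan:
  Factory1->Yuma: 45 × €9 = €405
  Factory1->Lodi: 10 × €2 = €20
  Factory2->Yuma: 35 × €7 = €245
  Factory2->Salem: 30 × €6 = €180
  Factory3->Salem: 15 × €4 = €60
  Factory3->Utica: 30 × €3 = €90
Optimal cost = €1000.
Saving = 1150 − 1000 = €150.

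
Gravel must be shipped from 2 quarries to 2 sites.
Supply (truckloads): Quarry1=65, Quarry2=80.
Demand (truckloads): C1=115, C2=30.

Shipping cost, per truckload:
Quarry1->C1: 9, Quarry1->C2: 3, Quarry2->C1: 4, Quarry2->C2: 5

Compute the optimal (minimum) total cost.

A cheapest plan:
  Quarry1–C1: 35 × 9 = 315
  Quarry1–C2: 30 × 3 = 90
  Quarry2–C1: 80 × 4 = 320
Total = 315 + 90 + 320 = 725.

725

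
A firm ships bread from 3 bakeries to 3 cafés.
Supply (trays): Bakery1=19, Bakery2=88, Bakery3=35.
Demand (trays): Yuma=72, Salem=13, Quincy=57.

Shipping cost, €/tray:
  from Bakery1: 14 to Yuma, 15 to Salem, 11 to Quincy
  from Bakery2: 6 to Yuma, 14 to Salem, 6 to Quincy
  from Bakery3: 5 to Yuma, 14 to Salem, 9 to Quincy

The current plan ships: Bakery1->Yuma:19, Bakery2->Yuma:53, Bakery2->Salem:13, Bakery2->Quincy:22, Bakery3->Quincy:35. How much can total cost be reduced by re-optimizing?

249

Current plan cost = 19·14 + 53·6 + 13·14 + 22·6 + 35·9 = €1213.
Optimal plan:
  Bakery1–Salem: 13 × €15 = €195
  Bakery1–Quincy: 6 × €11 = €66
  Bakery2–Yuma: 37 × €6 = €222
  Bakery2–Quincy: 51 × €6 = €306
  Bakery3–Yuma: 35 × €5 = €175
Optimal cost = €964.
Saving = 1213 − 964 = €249.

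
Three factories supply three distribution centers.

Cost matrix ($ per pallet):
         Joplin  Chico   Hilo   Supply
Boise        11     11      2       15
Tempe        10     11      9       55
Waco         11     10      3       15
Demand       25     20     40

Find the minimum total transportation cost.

635

An optimal shipping plan:
  Boise->Hilo: 15 × $2 = $30
  Tempe->Joplin: 25 × $10 = $250
  Tempe->Chico: 20 × $11 = $220
  Tempe->Hilo: 10 × $9 = $90
  Waco->Hilo: 15 × $3 = $45
Total = 30 + 250 + 220 + 90 + 45 = $635.
(Supply check: Boise ships 15; Tempe ships 55; Waco ships 15.)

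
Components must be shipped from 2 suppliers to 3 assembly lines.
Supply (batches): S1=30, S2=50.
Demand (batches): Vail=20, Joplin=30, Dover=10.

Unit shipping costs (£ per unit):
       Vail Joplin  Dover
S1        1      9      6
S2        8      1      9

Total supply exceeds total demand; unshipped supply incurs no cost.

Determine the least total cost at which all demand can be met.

110

An optimal shipping plan:
  S1→Vail: 20 × £1 = £20
  S1→Dover: 10 × £6 = £60
  S2→Joplin: 30 × £1 = £30
Total = 20 + 60 + 30 = £110.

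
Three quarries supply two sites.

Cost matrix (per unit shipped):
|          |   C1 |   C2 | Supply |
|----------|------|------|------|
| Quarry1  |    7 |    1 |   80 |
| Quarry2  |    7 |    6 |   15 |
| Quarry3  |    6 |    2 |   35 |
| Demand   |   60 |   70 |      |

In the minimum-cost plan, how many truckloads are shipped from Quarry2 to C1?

Optimal shipments:
  Quarry1→C1: 10 truckloads
  Quarry1→C2: 70 truckloads
  Quarry2→C1: 15 truckloads
  Quarry3→C1: 35 truckloads
Total cost = 455.
So Quarry2→C1 carries 15 truckloads.

15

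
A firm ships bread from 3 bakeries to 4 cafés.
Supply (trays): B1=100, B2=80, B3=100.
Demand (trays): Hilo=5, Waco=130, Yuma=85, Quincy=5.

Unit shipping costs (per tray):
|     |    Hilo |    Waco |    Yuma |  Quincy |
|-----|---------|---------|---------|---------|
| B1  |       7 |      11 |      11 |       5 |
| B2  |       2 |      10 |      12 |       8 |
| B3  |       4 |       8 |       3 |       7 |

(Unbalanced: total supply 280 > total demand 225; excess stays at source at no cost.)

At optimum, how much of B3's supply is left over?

0

Minimum-cost shipments:
  B1->Waco: 40 trays
  B1->Quincy: 5 trays
  B2->Hilo: 5 trays
  B2->Waco: 75 trays
  B3->Waco: 15 trays
  B3->Yuma: 85 trays
Total cost = 1600.
B3 ships 100 of its 100, leaving 0.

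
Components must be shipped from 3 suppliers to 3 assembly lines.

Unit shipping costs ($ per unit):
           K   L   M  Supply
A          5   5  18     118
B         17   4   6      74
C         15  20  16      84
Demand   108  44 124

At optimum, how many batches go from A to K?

The minimum-cost plan:
  A→K: 108 × $5 = $540
  A→L: 10 × $5 = $50
  B→L: 34 × $4 = $136
  B→M: 40 × $6 = $240
  C→M: 84 × $16 = $1344
Total cost = $2310.
So A→K carries 108 batches.

108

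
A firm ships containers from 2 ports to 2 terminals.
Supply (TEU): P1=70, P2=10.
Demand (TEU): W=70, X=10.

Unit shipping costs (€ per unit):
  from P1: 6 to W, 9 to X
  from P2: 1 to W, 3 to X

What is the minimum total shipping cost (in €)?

One minimum-cost allocation:
  P1–W: 70 × €6 = €420
  P2–X: 10 × €3 = €30
Total = 420 + 30 = €450.
(Supply check: P1 ships 70; P2 ships 10.)

450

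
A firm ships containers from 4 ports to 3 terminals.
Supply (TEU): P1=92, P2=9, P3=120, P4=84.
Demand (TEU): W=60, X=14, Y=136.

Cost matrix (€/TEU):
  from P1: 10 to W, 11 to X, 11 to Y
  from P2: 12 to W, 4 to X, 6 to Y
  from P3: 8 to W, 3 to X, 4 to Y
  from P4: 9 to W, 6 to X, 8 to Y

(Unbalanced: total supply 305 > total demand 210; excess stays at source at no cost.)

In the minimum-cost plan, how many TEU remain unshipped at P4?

3

An optimal plan:
  P2–X: 9 TEU
  P3–Y: 120 TEU
  P4–W: 60 TEU
  P4–X: 5 TEU
  P4–Y: 16 TEU
Total cost = €1214.
P4 ships 81 of its 84, leaving 3.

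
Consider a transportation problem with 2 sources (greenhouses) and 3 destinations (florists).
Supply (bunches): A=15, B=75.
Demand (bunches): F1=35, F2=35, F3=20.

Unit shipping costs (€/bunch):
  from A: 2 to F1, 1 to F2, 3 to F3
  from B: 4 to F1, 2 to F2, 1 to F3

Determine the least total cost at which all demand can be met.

Optimal allocation:
  A–F1: 15 × €2 = €30
  B–F1: 20 × €4 = €80
  B–F2: 35 × €2 = €70
  B–F3: 20 × €1 = €20
Total = 30 + 80 + 70 + 20 = €200.

200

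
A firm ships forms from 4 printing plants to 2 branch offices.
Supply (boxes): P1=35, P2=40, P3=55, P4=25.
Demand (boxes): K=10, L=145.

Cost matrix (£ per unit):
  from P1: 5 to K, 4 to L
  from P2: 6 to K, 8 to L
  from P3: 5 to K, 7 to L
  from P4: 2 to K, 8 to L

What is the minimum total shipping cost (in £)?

985

An optimal shipping plan:
  P1 to L: 35 × £4 = £140
  P2 to L: 40 × £8 = £320
  P3 to L: 55 × £7 = £385
  P4 to K: 10 × £2 = £20
  P4 to L: 15 × £8 = £120
Total = 140 + 320 + 385 + 20 + 120 = £985.
(Supply check: P1 ships 35; P2 ships 40; P3 ships 55; P4 ships 25.)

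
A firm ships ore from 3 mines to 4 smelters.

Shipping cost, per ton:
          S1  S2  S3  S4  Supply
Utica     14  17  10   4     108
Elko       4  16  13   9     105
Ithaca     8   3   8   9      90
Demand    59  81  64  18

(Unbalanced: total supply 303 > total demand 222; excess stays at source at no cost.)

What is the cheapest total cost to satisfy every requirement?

Optimal allocation:
  Utica–S3: 55 × 10 = 550
  Utica–S4: 18 × 4 = 72
  Elko–S1: 59 × 4 = 236
  Ithaca–S2: 81 × 3 = 243
  Ithaca–S3: 9 × 8 = 72
Total = 550 + 72 + 236 + 243 + 72 = 1173.
(Supply check: Utica ships 73; Elko ships 59; Ithaca ships 90.)

1173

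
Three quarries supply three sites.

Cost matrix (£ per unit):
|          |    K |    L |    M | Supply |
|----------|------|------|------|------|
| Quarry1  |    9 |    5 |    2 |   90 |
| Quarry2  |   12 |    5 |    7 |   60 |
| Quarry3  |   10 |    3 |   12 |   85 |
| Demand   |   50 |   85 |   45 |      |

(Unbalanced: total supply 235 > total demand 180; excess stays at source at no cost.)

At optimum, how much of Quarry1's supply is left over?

0

Minimum-cost shipments:
  Quarry1 to K: 45 × £9 = £405
  Quarry1 to M: 45 × £2 = £90
  Quarry2 to K: 5 × £12 = £60
  Quarry3 to L: 85 × £3 = £255
Total cost = £810.
Quarry1 ships 90 of its 90, leaving 0.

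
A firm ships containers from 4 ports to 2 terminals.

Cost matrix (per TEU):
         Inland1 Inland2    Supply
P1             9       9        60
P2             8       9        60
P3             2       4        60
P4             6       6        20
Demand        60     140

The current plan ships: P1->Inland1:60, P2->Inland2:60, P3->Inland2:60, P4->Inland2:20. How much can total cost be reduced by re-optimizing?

120

Current plan cost = 60·9 + 60·9 + 60·4 + 20·6 = 1440.
Optimal plan:
  P1–Inland2: 60 × 9 = 540
  P2–Inland2: 60 × 9 = 540
  P3–Inland1: 60 × 2 = 120
  P4–Inland2: 20 × 6 = 120
Optimal cost = 1320.
Saving = 1440 − 1320 = 120.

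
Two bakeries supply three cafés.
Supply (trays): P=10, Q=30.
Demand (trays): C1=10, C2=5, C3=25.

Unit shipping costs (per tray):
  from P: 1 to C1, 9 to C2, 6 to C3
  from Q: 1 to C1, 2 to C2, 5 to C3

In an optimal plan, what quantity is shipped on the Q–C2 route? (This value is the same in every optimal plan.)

5

Solving gives:
  P to C1: 10 × 1 = 10
  Q to C2: 5 × 2 = 10
  Q to C3: 25 × 5 = 125
Total cost = 145.
So Q→C2 carries 5 trays.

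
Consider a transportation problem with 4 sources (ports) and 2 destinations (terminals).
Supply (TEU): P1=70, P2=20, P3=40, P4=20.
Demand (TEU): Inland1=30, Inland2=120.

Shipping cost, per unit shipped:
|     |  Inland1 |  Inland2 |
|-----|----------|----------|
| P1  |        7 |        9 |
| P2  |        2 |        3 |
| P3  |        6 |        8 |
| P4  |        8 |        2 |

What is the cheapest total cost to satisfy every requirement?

990

Optimal allocation:
  P1–Inland1: 30 × 7 = 210
  P1–Inland2: 40 × 9 = 360
  P2–Inland2: 20 × 3 = 60
  P3–Inland2: 40 × 8 = 320
  P4–Inland2: 20 × 2 = 40
Total = 210 + 360 + 60 + 320 + 40 = 990.
(Supply check: P1 ships 70; P2 ships 20; P3 ships 40; P4 ships 20.)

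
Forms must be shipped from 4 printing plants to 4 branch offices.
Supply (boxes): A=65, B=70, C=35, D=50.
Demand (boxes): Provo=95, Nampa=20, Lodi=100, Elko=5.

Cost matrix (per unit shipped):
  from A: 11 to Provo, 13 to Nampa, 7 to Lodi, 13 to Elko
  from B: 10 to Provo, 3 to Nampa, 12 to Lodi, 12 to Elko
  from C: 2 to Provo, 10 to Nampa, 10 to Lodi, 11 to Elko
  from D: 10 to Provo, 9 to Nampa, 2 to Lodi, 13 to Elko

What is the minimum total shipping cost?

1255

An optimal shipping plan:
  A→Provo: 15 boxes
  A→Lodi: 50 boxes
  B→Provo: 45 boxes
  B→Nampa: 20 boxes
  B→Elko: 5 boxes
  C→Provo: 35 boxes
  D→Lodi: 50 boxes
Total cost = 1255.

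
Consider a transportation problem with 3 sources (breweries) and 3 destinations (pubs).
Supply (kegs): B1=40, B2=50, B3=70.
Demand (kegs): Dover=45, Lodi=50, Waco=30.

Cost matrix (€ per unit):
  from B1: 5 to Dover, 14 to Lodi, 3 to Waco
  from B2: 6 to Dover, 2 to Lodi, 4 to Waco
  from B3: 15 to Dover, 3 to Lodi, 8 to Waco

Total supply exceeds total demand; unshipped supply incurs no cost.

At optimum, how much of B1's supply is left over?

0

Minimum-cost shipments:
  B1–Dover: 10 × €5 = €50
  B1–Waco: 30 × €3 = €90
  B2–Dover: 35 × €6 = €210
  B2–Lodi: 15 × €2 = €30
  B3–Lodi: 35 × €3 = €105
Total cost = €485.
B1 ships 40 of its 40, leaving 0.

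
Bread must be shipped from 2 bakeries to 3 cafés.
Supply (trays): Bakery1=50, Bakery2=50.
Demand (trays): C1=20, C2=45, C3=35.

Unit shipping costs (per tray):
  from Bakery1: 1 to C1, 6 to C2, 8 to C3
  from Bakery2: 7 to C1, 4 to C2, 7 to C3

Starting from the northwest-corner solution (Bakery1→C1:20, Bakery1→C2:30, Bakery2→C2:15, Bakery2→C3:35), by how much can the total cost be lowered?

30

Current plan cost = 20·1 + 30·6 + 15·4 + 35·7 = 505.
Optimal plan:
  Bakery1→C1: 20 trays
  Bakery1→C3: 30 trays
  Bakery2→C2: 45 trays
  Bakery2→C3: 5 trays
Optimal cost = 475.
Saving = 505 − 475 = 30.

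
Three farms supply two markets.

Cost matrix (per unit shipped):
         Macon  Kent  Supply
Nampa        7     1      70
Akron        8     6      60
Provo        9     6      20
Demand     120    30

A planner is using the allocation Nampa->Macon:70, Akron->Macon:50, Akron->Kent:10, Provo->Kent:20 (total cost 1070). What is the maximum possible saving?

100

Current plan cost = 70·7 + 50·8 + 10·6 + 20·6 = 1070.
Optimal plan:
  Nampa to Macon: 40 crates
  Nampa to Kent: 30 crates
  Akron to Macon: 60 crates
  Provo to Macon: 20 crates
Optimal cost = 970.
Saving = 1070 − 970 = 100.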